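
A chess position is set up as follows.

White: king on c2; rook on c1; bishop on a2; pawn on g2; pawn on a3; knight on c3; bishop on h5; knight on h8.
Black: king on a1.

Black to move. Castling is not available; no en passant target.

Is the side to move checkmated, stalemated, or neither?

checkmate

Black to move; black king on a1.
In check: yes, from the white rook on c1.
King squares — b1: attacked by Rc1; a2: attacked by Nc3; b2: attacked by Kc2.
Legal moves for Black: none.
In check with no legal moves → checkmate.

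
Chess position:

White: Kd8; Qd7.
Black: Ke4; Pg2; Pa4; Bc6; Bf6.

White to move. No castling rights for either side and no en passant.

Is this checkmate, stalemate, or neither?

White to move; white king on d8.
In check: yes, from the black bishop on f6.
Legal moves for White: Ke8, Kc8, Kc7, Qe7+.
White is in check but has 4 legal moves → neither.

neither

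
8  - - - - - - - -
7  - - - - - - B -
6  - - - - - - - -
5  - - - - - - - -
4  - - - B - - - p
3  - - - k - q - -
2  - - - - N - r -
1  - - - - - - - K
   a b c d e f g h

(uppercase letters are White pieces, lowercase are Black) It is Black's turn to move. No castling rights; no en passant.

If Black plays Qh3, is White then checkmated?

After Qh3: white king on h1; in check: yes, from the black queen on h3.
King squares — g1: attacked by Rg2; g2: attacked by Qh3; h2: attacked by Rg2.
White has no legal moves → checkmate.

yes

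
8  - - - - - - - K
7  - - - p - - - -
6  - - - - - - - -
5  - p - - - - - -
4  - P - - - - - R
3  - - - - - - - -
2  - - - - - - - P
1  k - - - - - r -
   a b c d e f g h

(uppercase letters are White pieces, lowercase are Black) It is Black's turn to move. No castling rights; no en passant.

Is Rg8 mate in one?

After Rg8: white king on h8; in check: yes, from the black rook on g8.
White has 2 legal replies: Kxg8, Kh7.
In check but a legal move exists → not checkmate.

no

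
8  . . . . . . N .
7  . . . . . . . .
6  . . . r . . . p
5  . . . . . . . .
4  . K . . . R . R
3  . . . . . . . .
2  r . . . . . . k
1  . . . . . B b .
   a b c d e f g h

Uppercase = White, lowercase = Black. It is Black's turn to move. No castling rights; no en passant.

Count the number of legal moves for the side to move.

1

Black to move; king on h2.
In check: yes, from the white rook on h4.
Legal moves: Kg3.
Count: 1.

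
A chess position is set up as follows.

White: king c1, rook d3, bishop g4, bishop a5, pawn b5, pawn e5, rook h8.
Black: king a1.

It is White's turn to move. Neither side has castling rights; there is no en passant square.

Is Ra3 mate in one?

yes

After Ra3: black king on a1; in check: yes, from the white rook on a3.
King squares — b1: attacked by Kc1; a2: attacked by Ra3; b2: attacked by Kc1.
Black has no legal moves → checkmate.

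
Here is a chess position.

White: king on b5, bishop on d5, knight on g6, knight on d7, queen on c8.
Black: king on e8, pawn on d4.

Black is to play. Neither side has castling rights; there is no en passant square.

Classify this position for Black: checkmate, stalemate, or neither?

Black to move; black king on e8.
In check: yes, from the white queen on c8.
King squares — d7: attacked by Qc8; e7: attacked by Ng6; f7: attacked by Bd5; d8: attacked by Qc8; f8: attacked by Ng6.
Legal moves for Black: none.
In check with no legal moves → checkmate.

checkmate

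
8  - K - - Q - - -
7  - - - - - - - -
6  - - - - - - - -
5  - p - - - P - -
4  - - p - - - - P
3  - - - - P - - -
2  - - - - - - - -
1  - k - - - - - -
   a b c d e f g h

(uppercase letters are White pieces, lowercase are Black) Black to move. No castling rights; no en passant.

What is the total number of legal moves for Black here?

7

Black to move; king on b1.
In check: no.
Legal moves: Kc2, Kb2, Ka2, Kc1, Ka1, b4, c3.
Count: 7.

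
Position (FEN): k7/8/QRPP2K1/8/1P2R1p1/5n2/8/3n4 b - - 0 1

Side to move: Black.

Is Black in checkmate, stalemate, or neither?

Black to move; black king on a8.
In check: yes, from the white queen on a6.
King squares — a7: attacked by Qa6; b7: attacked by Qa6; b8: attacked by Rb6.
Legal moves for Black: none.
In check with no legal moves → checkmate.

checkmate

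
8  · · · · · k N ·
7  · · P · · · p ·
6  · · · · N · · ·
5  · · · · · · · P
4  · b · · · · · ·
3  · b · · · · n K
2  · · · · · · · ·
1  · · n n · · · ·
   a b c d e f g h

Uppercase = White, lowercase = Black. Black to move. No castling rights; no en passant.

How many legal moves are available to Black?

4

Black to move; king on f8.
In check: yes, from the white knight on e6.
Legal moves: Kxg8, Ke8, Kf7, Bxe6+.
Count: 4.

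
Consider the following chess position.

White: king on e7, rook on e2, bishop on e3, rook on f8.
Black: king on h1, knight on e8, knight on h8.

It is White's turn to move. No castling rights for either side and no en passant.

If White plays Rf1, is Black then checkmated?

yes

After Rf1: black king on h1; in check: yes, from the white rook on f1.
King squares — g1: attacked by Rf1; g2: attacked by Re2; h2: attacked by Re2.
Black has no legal moves → checkmate.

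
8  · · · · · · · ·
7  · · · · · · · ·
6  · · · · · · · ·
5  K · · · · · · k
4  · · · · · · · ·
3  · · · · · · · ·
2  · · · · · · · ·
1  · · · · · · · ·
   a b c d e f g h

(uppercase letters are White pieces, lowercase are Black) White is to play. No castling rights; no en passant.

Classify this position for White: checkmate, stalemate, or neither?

neither

White to move; white king on a5.
In check: no.
Legal moves for White: Kb6, Ka6, Kb5, Kb4, Ka4.
White has 5 legal moves and is not in check → neither.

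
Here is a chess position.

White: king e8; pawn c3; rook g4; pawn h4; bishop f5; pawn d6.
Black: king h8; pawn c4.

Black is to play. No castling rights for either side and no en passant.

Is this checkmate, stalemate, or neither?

stalemate

Black to move; black king on h8.
In check: no.
King squares — g7: attacked by Rg4; h7: attacked by Bf5; g8: attacked by Rg4.
Legal moves for Black: none.
Not in check and no legal moves → stalemate.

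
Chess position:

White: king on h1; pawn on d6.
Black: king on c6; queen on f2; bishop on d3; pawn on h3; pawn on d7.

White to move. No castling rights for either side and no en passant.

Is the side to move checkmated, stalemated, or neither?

stalemate

White to move; white king on h1.
In check: no.
King squares — g1: attacked by Qf2; g2: attacked by Qf2; h2: attacked by Qf2.
Legal moves for White: none.
Not in check and no legal moves → stalemate.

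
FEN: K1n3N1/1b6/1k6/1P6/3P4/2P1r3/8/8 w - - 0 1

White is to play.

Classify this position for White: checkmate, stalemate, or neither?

White to move; white king on a8.
In check: yes, from the black bishop on b7.
Legal moves for White: Kb8.
White is in check but has 1 legal move → neither.

neither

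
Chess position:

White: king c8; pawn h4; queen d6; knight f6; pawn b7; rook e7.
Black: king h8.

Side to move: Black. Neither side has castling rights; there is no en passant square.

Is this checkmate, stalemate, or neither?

stalemate

Black to move; black king on h8.
In check: no.
King squares — g7: attacked by Re7; h7: attacked by Nf6; g8: attacked by Nf6.
Legal moves for Black: none.
Not in check and no legal moves → stalemate.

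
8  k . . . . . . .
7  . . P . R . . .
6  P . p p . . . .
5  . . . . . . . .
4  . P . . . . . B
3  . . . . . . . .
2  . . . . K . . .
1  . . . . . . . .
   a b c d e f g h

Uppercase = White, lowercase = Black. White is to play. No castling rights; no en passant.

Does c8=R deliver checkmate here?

yes

After c8=R: black king on a8; in check: yes, from the white rook on c8.
King squares — a7: attacked by Re7; b7: attacked by Pa6; b8: attacked by Rc8.
Black has no legal moves → checkmate.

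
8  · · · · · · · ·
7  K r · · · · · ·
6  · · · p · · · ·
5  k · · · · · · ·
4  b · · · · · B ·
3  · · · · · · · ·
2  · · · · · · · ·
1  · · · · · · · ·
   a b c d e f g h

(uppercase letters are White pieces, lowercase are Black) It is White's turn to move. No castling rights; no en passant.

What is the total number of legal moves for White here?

White to move; king on a7.
In check: yes, from the black rook on b7.
Legal moves: Ka8, Kxb7.
Count: 2.

2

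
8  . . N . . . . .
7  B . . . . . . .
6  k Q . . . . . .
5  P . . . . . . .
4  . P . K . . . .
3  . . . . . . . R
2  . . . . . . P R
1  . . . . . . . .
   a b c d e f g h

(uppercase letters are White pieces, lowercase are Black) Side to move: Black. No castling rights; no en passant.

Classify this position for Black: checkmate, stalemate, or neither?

checkmate

Black to move; black king on a6.
In check: yes, from the white queen on b6.
King squares — a5: attacked by Pb4; b5: attacked by Qb6; b6: attacked by Pa5; a7: attacked by Qb6; b7: attacked by Qb6.
Legal moves for Black: none.
In check with no legal moves → checkmate.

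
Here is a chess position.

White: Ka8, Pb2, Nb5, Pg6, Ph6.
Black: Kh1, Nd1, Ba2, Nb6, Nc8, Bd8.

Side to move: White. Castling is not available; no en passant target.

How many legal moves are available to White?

White to move; king on a8.
In check: yes, from the black knight on b6.
Legal moves: Kb8, Kb7.
Count: 2.

2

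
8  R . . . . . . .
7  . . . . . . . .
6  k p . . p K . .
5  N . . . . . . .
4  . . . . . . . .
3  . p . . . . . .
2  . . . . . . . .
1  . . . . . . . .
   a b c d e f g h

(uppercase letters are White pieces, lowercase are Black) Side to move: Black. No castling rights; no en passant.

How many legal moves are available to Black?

Black to move; king on a6.
In check: yes, from the white rook on a8.
Legal moves: Kb5.
Count: 1.

1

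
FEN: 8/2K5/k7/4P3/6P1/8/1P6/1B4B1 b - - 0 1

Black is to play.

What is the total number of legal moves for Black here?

Black to move; king on a6.
In check: no.
Legal moves: Kb5, Ka5.
Count: 2.

2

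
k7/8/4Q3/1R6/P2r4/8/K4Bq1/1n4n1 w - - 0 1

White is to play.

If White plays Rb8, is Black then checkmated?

no

After Rb8: black king on a8; in check: yes, from the white rook on b8.
Black has 2 legal replies: Kxb8, Ka7.
In check but a legal move exists → not checkmate.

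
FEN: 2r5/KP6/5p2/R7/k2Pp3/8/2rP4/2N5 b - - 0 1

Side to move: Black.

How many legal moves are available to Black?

2

Black to move; king on a4.
In check: yes, from the white rook on a5.
Legal moves: Kxa5, Kb4.
Count: 2.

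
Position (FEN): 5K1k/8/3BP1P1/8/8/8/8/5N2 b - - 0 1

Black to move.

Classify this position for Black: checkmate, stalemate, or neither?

stalemate

Black to move; black king on h8.
In check: no.
King squares — g7: attacked by Kf8; h7: attacked by Pg6; g8: attacked by Kf8.
Legal moves for Black: none.
Not in check and no legal moves → stalemate.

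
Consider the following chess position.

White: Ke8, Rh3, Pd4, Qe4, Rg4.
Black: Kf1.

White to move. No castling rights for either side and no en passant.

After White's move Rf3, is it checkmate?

yes

After Rf3: black king on f1; in check: yes, from the white rook on f3.
King squares — e1: attacked by Qe4; g1: attacked by Rg4; e2: attacked by Qe4; f2: attacked by Rf3; g2: attacked by Rg4.
Black has no legal moves → checkmate.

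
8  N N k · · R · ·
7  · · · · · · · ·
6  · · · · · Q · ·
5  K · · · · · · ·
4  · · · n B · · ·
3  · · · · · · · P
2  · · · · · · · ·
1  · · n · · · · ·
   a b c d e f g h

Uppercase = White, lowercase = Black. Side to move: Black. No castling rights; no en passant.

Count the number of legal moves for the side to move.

Black to move; king on c8.
In check: yes, from the white rook on f8.
Legal moves: none.
Count: 0.

0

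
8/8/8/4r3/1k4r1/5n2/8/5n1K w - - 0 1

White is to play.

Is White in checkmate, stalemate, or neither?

White to move; white king on h1.
In check: no.
King squares — g1: attacked by Nf3; g2: attacked by Rg4; h2: attacked by Nf1.
Legal moves for White: none.
Not in check and no legal moves → stalemate.

stalemate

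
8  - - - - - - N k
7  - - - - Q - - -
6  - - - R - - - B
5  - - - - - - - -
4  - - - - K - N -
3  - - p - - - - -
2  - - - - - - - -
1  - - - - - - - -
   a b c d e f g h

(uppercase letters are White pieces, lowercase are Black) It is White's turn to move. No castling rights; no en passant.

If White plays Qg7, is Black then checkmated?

After Qg7: black king on h8; in check: yes, from the white queen on g7.
King squares — g7: attacked by Bh6; h7: attacked by Qg7; g8: attacked by Qg7.
Black has no legal moves → checkmate.

yes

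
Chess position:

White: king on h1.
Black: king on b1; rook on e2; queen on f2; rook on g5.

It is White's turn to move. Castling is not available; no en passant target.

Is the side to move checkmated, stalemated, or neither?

stalemate

White to move; white king on h1.
In check: no.
King squares — g1: attacked by Qf2; g2: attacked by Qf2; h2: attacked by Qf2.
Legal moves for White: none.
Not in check and no legal moves → stalemate.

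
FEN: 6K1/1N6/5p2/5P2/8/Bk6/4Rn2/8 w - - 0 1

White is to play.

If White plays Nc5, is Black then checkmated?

no

After Nc5: black king on b3; in check: yes, from the white knight on c5.
Black has 3 legal replies: Kc4, Kc3, Kxa3.
In check but a legal move exists → not checkmate.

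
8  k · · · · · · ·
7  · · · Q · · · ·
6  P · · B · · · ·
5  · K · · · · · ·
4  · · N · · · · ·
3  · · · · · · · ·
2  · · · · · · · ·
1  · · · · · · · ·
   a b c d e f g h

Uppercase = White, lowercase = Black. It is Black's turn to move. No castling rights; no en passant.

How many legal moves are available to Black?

0

Black to move; king on a8.
In check: no.
Legal moves: none.
Count: 0.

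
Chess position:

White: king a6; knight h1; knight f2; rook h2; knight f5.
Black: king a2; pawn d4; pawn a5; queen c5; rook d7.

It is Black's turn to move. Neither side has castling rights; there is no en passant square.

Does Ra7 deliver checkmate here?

yes

After Ra7: white king on a6; in check: yes, from the black rook on a7.
King squares — a5: attacked by Qc5; b5: attacked by Qc5; b6: attacked by Qc5; a7: attacked by Qc5; b7: attacked by Ra7.
White has no legal moves → checkmate.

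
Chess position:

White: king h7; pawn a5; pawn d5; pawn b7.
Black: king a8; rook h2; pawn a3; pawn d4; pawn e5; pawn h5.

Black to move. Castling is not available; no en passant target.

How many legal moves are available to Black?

Black to move; king on a8.
In check: yes, from the white pawn on b7.
Legal moves: Kb8, Kxb7, Ka7.
Count: 3.

3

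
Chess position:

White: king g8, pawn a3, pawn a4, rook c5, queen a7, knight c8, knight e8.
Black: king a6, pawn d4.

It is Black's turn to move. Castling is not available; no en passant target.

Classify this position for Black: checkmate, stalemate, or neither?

Black to move; black king on a6.
In check: yes, from the white queen on a7.
King squares — a5: attacked by Rc5; b5: attacked by Pa4; b6: attacked by Qa7; a7: attacked by Nc8; b7: attacked by Qa7.
Legal moves for Black: none.
In check with no legal moves → checkmate.

checkmate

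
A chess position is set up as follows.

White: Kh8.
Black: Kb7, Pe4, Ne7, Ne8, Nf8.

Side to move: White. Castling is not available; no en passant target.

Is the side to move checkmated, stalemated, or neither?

White to move; white king on h8.
In check: no.
King squares — g7: attacked by Ne8; h7: attacked by Nf8; g8: attacked by Ne7.
Legal moves for White: none.
Not in check and no legal moves → stalemate.

stalemate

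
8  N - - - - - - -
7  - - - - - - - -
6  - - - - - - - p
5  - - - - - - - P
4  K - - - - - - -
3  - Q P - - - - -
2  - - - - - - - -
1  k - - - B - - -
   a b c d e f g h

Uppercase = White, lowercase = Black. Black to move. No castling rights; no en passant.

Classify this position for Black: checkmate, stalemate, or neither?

stalemate

Black to move; black king on a1.
In check: no.
King squares — b1: attacked by Qb3; a2: attacked by Qb3; b2: attacked by Qb3.
Legal moves for Black: none.
Not in check and no legal moves → stalemate.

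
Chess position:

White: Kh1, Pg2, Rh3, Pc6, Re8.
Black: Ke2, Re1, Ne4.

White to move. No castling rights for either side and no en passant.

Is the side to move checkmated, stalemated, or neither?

neither

White to move; white king on h1.
In check: yes, from the black rook on e1.
King squares — g1: attacked by Re1; g2: own pawn; h2: available.
Legal moves for White: Kh2.
White is in check but has 1 legal move → neither.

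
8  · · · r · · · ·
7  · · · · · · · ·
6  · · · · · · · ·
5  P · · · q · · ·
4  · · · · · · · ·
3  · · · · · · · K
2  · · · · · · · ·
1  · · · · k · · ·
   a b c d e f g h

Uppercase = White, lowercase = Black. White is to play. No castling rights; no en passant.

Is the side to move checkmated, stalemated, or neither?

White to move; white king on h3.
In check: no.
Legal moves for White: Kh4, Kg4, Kg2, a6.
White has 4 legal moves and is not in check → neither.

neither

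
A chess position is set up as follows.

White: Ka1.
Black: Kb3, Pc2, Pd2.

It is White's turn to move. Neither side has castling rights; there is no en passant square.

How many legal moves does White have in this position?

White to move; king on a1.
In check: no.
Legal moves: none.
Count: 0.

0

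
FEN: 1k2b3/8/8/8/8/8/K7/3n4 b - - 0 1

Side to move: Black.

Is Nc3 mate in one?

no

After Nc3: white king on a2; in check: yes, from the black knight on c3.
White has 4 legal replies: Kb3, Ka3, Kb2, Ka1.
In check but a legal move exists → not checkmate.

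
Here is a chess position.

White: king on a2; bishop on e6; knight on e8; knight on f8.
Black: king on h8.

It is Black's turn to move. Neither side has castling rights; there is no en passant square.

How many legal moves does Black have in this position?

Black to move; king on h8.
In check: no.
Legal moves: none.
Count: 0.

0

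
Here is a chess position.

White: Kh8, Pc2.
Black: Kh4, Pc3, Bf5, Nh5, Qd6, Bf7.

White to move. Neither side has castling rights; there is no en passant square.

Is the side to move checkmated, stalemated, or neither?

White to move; white king on h8.
In check: no.
King squares — g7: attacked by Nh5; h7: attacked by Bf5; g8: attacked by Bf7.
Legal moves for White: none.
Not in check and no legal moves → stalemate.

stalemate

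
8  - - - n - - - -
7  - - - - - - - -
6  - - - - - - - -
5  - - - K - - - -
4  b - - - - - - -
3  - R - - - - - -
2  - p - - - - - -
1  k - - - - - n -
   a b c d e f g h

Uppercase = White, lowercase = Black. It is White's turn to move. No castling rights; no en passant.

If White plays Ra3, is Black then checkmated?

After Ra3: black king on a1; in check: yes, from the white rook on a3.
Black has 1 legal reply: Kb1.
In check but a legal move exists → not checkmate.

no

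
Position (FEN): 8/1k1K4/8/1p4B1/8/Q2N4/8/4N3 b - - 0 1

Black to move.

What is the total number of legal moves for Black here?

Black to move; king on b7.
In check: no.
Legal moves: Kb8, Kb6, b4.
Count: 3.

3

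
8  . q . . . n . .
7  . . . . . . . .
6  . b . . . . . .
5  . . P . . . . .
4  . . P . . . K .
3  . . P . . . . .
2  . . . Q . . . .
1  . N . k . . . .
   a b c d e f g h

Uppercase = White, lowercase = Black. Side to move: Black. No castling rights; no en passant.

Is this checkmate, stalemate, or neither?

checkmate

Black to move; black king on d1.
In check: yes, from the white queen on d2.
King squares — c1: attacked by Qd2; e1: attacked by Qd2; c2: attacked by Qd2; d2: attacked by Nb1; e2: attacked by Qd2.
Legal moves for Black: none.
In check with no legal moves → checkmate.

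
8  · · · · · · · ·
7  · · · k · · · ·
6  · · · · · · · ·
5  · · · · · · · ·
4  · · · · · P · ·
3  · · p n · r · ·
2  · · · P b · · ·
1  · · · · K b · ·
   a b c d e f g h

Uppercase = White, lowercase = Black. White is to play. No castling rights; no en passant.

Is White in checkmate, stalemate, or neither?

White to move; white king on e1.
In check: yes, from the black knight on d3.
King squares — d1: attacked by Be2; f1: attacked by Be2; d2: own pawn; e2: attacked by Bf1; f2: attacked by Nd3.
Legal moves for White: none.
In check with no legal moves → checkmate.

checkmate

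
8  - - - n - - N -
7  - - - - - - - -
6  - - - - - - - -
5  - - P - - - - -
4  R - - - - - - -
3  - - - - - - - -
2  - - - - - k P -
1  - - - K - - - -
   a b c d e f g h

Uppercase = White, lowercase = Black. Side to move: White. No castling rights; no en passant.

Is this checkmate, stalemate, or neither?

neither

White to move; white king on d1.
In check: no.
Legal moves for White include: Ne7, Nh6, Nf6, Ra8, Ra7, Ra6, Ra5, Rh4, Rg4, Rf4+, Re4, Rd4, Rc4, Rb4, Ra3, Ra2+, Ra1, Kd2, ... (list truncated; more exist).
White has legal moves and is not in check → neither.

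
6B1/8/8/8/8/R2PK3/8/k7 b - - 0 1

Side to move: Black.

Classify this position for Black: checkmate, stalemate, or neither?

Black to move; black king on a1.
In check: yes, from the white rook on a3.
Legal moves for Black: Kb2, Kb1.
Black is in check but has 2 legal moves → neither.

neither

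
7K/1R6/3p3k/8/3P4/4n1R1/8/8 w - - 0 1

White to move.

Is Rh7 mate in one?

After Rh7: black king on h6; in check: yes, from the white rook on h7.
King squares — g5: attacked by Rg3; h5: attacked by Rh7; g6: attacked by Rg3; g7: attacked by Rg3; h7: attacked by Kh8.
Black has no legal moves → checkmate.

yes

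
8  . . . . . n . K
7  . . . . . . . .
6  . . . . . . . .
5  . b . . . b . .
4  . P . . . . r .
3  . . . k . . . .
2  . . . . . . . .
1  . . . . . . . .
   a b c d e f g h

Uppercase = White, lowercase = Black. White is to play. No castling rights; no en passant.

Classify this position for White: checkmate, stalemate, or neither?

stalemate

White to move; white king on h8.
In check: no.
King squares — g7: attacked by Rg4; h7: attacked by Bf5; g8: attacked by Rg4.
Legal moves for White: none.
Not in check and no legal moves → stalemate.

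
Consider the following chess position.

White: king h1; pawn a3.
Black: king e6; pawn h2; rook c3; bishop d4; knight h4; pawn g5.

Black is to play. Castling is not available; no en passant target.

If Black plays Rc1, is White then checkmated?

no

After Rc1: white king on h1; in check: yes, from the black rook on c1.
White has 1 legal reply: Kxh2.
In check but a legal move exists → not checkmate.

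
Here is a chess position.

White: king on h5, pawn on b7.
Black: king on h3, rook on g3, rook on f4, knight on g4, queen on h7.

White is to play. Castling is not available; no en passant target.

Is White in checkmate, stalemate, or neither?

neither

White to move; white king on h5.
In check: yes, from the black queen on h7.
King squares — g4: attacked by Rg3; h4: attacked by Kh3; g5: available; g6: attacked by Qh7; h6: attacked by Ng4.
Legal moves for White: Kg5.
White is in check but has 1 legal move → neither.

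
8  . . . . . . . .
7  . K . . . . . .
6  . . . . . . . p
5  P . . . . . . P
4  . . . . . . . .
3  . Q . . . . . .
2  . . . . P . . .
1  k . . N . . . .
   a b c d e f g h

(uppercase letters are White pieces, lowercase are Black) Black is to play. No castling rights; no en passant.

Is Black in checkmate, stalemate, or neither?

Black to move; black king on a1.
In check: no.
King squares — b1: attacked by Qb3; a2: attacked by Qb3; b2: attacked by Nd1.
Legal moves for Black: none.
Not in check and no legal moves → stalemate.

stalemate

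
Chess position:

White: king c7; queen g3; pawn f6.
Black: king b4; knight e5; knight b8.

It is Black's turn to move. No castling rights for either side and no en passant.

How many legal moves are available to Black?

16

Black to move; king on b4.
In check: no.
Legal moves: Nbd7, Nbc6, Na6+, Nf7, Ned7, Ng6, Nec6, Ng4, Nc4, Nf3, Nd3, Kc5, Kb5, Ka5, Kc4, Ka4.
Count: 16.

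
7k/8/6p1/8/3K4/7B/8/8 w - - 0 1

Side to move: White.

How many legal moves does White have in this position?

White to move; king on d4.
In check: no.
Legal moves: Ke5, Kd5, Kc5, Ke4, Kc4, Ke3, Kd3, Kc3, Bc8, Bd7, Be6, Bf5, Bg4, Bg2, Bf1.
Count: 15.

15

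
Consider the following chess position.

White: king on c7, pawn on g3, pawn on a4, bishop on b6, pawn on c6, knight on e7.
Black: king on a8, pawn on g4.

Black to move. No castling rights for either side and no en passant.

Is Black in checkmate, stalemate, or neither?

stalemate

Black to move; black king on a8.
In check: no.
King squares — a7: attacked by Bb6; b7: attacked by Pc6; b8: attacked by Kc7.
Legal moves for Black: none.
Not in check and no legal moves → stalemate.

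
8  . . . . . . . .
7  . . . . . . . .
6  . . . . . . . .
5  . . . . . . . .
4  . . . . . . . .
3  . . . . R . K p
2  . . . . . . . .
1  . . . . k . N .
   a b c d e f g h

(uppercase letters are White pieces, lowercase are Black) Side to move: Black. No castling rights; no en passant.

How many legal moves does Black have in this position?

Black to move; king on e1.
In check: yes, from the white rook on e3.
Legal moves: Kd2, Kf1, Kd1.
Count: 3.

3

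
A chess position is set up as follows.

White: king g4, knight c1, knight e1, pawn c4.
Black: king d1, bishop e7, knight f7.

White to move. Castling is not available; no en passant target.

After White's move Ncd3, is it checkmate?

After Ncd3: black king on d1; in check: no.
Black is not in check, so this cannot be checkmate.

no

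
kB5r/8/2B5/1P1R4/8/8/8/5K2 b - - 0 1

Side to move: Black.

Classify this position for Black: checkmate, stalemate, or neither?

Black to move; black king on a8.
In check: yes, from the white bishop on c6.
King squares — a7: attacked by Bb8; b7: attacked by Bc6; b8: available.
Legal moves for Black: Kxb8.
Black is in check but has 1 legal move → neither.

neither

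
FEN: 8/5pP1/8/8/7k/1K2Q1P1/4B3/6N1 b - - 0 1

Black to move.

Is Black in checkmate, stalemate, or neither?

Black to move; black king on h4.
In check: yes, from the white pawn on g3.
King squares — g3: attacked by Qe3; h3: attacked by Ng1; g4: attacked by Be2; g5: attacked by Qe3; h5: attacked by Be2.
Legal moves for Black: none.
In check with no legal moves → checkmate.

checkmate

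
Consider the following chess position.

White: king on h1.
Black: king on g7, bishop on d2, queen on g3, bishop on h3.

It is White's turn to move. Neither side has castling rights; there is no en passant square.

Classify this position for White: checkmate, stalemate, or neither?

White to move; white king on h1.
In check: no.
King squares — g1: attacked by Qg3; g2: attacked by Qg3; h2: attacked by Qg3.
Legal moves for White: none.
Not in check and no legal moves → stalemate.

stalemate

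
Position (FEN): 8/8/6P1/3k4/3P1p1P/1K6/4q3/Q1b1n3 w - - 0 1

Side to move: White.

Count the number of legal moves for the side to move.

White to move; king on b3.
In check: no.
Legal moves: Kb4, Ka4, Kc3, Qa8+, Qa7, Qa6, Qa5+, Qa4, Qc3, Qa3, Qb2, Qa2, Qxc1, Qb1, g7, h5.
Count: 16.

16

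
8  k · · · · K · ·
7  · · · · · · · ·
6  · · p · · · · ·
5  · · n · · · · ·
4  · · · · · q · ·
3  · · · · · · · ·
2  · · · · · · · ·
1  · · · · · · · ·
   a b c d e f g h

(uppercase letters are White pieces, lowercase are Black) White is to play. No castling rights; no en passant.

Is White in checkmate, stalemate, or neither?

White to move; white king on f8.
In check: yes, from the black queen on f4.
King squares — e7: available; f7: attacked by Qf4; g7: available; e8: available; g8: available.
Legal moves for White: Kg8, Ke8, Kg7, Ke7.
White is in check but has 4 legal moves → neither.

neither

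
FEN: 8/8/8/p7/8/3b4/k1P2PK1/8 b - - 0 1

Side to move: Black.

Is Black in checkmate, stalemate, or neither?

neither

Black to move; black king on a2.
In check: no.
Legal moves for Black: Bh7, Bg6, Ba6, Bf5, Bb5, Be4+, Bc4, Be2, Bxc2, Bf1+, Ka3, Kb2, Kb1, Ka1, a4.
Black has 15 legal moves and is not in check → neither.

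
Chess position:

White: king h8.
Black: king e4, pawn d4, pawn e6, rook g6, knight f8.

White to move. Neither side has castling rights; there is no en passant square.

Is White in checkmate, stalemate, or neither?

White to move; white king on h8.
In check: no.
King squares — g7: attacked by Rg6; h7: attacked by Nf8; g8: attacked by Rg6.
Legal moves for White: none.
Not in check and no legal moves → stalemate.

stalemate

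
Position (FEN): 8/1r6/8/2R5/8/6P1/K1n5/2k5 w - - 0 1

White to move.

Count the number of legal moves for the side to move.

White to move; king on a2.
In check: no.
Legal moves: Rc8, Rc7, Rc6, Rh5, Rg5, Rf5, Re5, Rd5, Rb5, Ra5, Rc4, Rc3, Rxc2+, g4.
Count: 14.

14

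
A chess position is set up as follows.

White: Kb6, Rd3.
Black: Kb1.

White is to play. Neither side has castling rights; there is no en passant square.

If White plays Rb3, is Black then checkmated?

no

After Rb3: black king on b1; in check: yes, from the white rook on b3.
Black has 4 legal replies: Kc2, Ka2, Kc1, Ka1.
In check but a legal move exists → not checkmate.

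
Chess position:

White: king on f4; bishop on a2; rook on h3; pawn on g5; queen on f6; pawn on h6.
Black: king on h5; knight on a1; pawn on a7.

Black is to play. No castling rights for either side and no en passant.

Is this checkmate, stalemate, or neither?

Black to move; black king on h5.
In check: yes, from the white rook on h3.
King squares — g4: attacked by Kf4; h4: attacked by Rh3; g5: attacked by Kf4; g6: attacked by Qf6; h6: attacked by Rh3.
Legal moves for Black: none.
In check with no legal moves → checkmate.

checkmate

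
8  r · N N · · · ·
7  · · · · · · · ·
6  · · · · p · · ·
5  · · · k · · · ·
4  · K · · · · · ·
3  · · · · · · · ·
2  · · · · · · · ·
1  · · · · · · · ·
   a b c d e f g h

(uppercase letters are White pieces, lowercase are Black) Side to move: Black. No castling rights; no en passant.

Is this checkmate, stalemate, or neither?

neither

Black to move; black king on d5.
In check: no.
Legal moves for Black: Rxc8, Rb8+, Ra7, Ra6, Ra5, Ra4+, Ra3, Ra2, Ra1, Ke5, Ke4, Kd4, e5.
Black has 13 legal moves and is not in check → neither.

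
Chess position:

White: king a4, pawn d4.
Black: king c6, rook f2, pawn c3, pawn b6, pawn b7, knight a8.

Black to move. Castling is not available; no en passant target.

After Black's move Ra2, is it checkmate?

After Ra2: white king on a4; in check: yes, from the black rook on a2.
White has 2 legal replies: Kb4, Kb3.
In check but a legal move exists → not checkmate.

no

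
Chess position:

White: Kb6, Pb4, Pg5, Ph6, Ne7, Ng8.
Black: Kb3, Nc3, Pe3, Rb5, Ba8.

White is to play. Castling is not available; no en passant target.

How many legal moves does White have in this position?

3

White to move; king on b6.
In check: yes, from the black rook on b5.
Legal moves: Kc7, Ka7, Ka6.
Count: 3.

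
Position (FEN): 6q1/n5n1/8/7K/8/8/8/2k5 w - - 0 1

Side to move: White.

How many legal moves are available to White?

White to move; king on h5.
In check: yes, from the black knight on g7.
Legal moves: Kh6, Kg6, Kg5, Kh4, Kg4.
Count: 5.

5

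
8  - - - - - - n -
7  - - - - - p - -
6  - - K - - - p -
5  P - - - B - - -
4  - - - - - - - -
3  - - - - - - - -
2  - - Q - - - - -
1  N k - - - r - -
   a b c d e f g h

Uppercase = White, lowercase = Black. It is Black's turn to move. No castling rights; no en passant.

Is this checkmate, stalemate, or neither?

checkmate

Black to move; black king on b1.
In check: yes, from the white queen on c2.
King squares — a1: attacked by Be5; c1: attacked by Qc2; a2: attacked by Qc2; b2: attacked by Qc2; c2: attacked by Na1.
Legal moves for Black: none.
In check with no legal moves → checkmate.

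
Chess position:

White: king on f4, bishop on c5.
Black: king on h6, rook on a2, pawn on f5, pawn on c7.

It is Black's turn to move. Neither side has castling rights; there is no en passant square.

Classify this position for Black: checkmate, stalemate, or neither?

Black to move; black king on h6.
In check: no.
Legal moves for Black include: Kh7, Kg7, Kg6, Kh5, Ra8, Ra7, Ra6, Ra5, Ra4+, Ra3, Rh2, Rg2, Rf2+, Re2, Rd2, Rc2, Rb2, Ra1, ... (list truncated; more exist).
Black has legal moves and is not in check → neither.

neither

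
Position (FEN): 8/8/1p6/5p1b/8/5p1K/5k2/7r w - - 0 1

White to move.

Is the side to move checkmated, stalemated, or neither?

checkmate

White to move; white king on h3.
In check: yes, from the black rook on h1.
King squares — g2: attacked by Kf2; h2: attacked by Rh1; g3: attacked by Kf2; g4: attacked by Pf5; h4: attacked by Rh1.
Legal moves for White: none.
In check with no legal moves → checkmate.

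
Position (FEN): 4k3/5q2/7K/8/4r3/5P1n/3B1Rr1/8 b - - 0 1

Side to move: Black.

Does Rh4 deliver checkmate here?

yes

After Rh4: white king on h6; in check: yes, from the black rook on h4.
King squares — g5: attacked by Rg2; h5: attacked by Rh4; g6: attacked by Rg2; g7: attacked by Rg2; h7: attacked by Rh4.
White has no legal moves → checkmate.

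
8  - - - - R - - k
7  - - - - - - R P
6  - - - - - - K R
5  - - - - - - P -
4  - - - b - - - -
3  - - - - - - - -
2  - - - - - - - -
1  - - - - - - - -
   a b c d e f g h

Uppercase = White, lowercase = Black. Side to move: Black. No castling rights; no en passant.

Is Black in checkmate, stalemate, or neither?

checkmate

Black to move; black king on h8.
In check: yes, from the white rook on e8.
King squares — g7: attacked by Kg6; h7: attacked by Kg6; g8: attacked by Rg7.
Legal moves for Black: none.
In check with no legal moves → checkmate.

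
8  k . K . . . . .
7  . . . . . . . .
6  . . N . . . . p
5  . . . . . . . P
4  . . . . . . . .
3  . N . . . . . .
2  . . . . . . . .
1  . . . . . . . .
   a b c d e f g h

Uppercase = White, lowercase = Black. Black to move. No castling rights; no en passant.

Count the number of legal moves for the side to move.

Black to move; king on a8.
In check: no.
Legal moves: none.
Count: 0.

0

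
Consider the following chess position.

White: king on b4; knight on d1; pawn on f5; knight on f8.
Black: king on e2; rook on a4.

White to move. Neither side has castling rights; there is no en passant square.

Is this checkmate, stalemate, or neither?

neither

White to move; white king on b4.
In check: yes, from the black rook on a4.
Legal moves for White: Kc5, Kb5, Kxa4, Kc3, Kb3.
White is in check but has 5 legal moves → neither.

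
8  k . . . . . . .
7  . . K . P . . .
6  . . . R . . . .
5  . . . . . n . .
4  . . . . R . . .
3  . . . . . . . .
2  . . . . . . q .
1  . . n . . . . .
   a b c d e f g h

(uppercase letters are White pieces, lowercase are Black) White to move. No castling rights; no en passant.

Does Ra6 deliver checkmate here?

After Ra6: black king on a8; in check: yes, from the white rook on a6.
King squares — a7: attacked by Ra6; b7: attacked by Kc7; b8: attacked by Kc7.
Black has no legal moves → checkmate.

yes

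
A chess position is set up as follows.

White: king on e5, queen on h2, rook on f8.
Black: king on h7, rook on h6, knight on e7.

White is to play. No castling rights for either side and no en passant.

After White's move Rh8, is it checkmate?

no

After Rh8: black king on h7; in check: yes, from the white rook on h8.
Black has 3 legal replies: Kxh8, Kg7, Kg6.
In check but a legal move exists → not checkmate.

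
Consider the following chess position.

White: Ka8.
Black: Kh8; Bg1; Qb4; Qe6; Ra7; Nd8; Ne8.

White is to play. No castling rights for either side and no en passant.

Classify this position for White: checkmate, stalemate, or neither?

White to move; white king on a8.
In check: yes, from the black rook on a7.
King squares — a7: attacked by Bg1; b7: attacked by Qb4; b8: attacked by Qb4.
Legal moves for White: none.
In check with no legal moves → checkmate.

checkmate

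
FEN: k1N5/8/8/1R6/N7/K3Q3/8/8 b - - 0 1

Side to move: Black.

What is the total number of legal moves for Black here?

Black to move; king on a8.
In check: no.
Legal moves: none.
Count: 0.

0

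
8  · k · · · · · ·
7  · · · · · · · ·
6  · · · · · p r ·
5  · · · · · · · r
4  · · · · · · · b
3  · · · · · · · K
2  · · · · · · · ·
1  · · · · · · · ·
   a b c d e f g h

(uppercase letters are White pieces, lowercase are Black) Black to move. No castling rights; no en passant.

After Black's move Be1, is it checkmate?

yes

After Be1: white king on h3; in check: yes, from the black rook on h5.
King squares — g2: attacked by Rg6; h2: attacked by Rh5; g3: attacked by Be1; g4: attacked by Rg6; h4: attacked by Be1.
White has no legal moves → checkmate.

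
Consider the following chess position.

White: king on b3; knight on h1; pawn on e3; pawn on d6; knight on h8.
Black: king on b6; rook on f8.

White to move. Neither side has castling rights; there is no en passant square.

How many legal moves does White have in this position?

White to move; king on b3.
In check: no.
Legal moves: Nf7, Ng6, Kc4, Kb4, Ka4, Kc3, Ka3, Kc2, Kb2, Ka2, Ng3, Nf2, d7, e4.
Count: 14.

14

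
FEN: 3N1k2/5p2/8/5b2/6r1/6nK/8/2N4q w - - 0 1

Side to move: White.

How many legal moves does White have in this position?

0

White to move; king on h3.
In check: yes, from the black queen on h1.
Legal moves: none.
Count: 0.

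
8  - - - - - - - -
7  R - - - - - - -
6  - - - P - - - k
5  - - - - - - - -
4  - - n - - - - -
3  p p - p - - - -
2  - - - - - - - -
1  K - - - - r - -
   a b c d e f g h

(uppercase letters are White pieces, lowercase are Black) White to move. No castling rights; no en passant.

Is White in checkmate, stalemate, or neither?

White to move; white king on a1.
In check: yes, from the black rook on f1.
King squares — b1: attacked by Rf1; a2: attacked by Pb3; b2: attacked by Pa3.
Legal moves for White: none.
In check with no legal moves → checkmate.

checkmate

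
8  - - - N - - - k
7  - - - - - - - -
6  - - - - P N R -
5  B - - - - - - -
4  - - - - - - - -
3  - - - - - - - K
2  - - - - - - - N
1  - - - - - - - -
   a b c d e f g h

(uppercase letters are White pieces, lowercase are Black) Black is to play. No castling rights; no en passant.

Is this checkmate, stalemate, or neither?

Black to move; black king on h8.
In check: no.
King squares — g7: attacked by Rg6; h7: attacked by Nf6; g8: attacked by Nf6.
Legal moves for Black: none.
Not in check and no legal moves → stalemate.

stalemate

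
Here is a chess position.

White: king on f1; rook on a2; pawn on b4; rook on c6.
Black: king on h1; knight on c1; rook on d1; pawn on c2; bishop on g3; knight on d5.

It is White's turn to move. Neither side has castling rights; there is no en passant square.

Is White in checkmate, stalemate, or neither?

White to move; white king on f1.
In check: yes, from the black rook on d1.
King squares — e1: attacked by Rd1; g1: attacked by Rd1; e2: attacked by Nc1; f2: attacked by Bg3; g2: attacked by Kh1.
Legal moves for White: none.
In check with no legal moves → checkmate.

checkmate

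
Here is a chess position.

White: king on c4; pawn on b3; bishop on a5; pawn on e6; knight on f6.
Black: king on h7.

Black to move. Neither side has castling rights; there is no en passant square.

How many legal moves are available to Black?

Black to move; king on h7.
In check: yes, from the white knight on f6.
Legal moves: Kh8, Kg7, Kh6, Kg6.
Count: 4.

4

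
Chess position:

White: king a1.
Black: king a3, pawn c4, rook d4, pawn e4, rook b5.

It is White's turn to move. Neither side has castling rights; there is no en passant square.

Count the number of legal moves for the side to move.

0

White to move; king on a1.
In check: no.
Legal moves: none.
Count: 0.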